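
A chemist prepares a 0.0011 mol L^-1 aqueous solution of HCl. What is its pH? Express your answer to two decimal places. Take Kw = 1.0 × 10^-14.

pH = 2.96

HCl is a strong acid and dissociates completely, so [H+] = 0.0011 M.
pH = -log(0.0011) = 2.96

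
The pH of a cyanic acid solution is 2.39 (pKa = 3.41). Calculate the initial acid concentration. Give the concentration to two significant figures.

[H+] = 10^(-2.39) = 4.07 × 10^-3 M = x
Ka = 10^(−3.41) = 3.89 × 10^-4
Ka = x²/(C₀ − x) ⇒ C₀ = x + x²/Ka
C₀ = 4.07 × 10^-3 + (4.07 × 10^-3)²/(3.89 × 10^-4) = 4.67 × 10^-2 M

C₀ = 4.7 × 10^-2 M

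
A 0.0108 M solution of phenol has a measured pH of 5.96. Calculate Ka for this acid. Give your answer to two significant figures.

[H+] = 10^(-5.96) = 1.10 × 10^-6 M
At equilibrium [HA] = 0.0108 − 1.10 × 10^-6 = 1.08 × 10^-2 M
Ka = [H+][A-]/[HA] = (1.10 × 10^-6)² / 1.08 × 10^-2 = 1.1 × 10^-10

Ka = 1.1 × 10^-10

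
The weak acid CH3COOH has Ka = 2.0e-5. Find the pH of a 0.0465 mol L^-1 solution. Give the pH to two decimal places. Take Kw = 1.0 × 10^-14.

pH = 3.02

CH3COOH ⇌ CH3COO- + H+
Ka = x²/(0.0465 − x) = 2.0 × 10^-5
Since Ka ≪ C₀, x ≈ √(Ka·C₀) = 9.64 × 10^-4 M.
pH = −log(9.64 × 10^-4) = 3.02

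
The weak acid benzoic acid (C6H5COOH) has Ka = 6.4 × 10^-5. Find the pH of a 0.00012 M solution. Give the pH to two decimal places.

C6H5COOH ⇌ C6H5COO- + H+
From the ICE table, Ka = [H+]²/(0.00012 − [H+]) = 6.4 × 10^-5.
Here C₀/Ka ≈ 1.88, so the small-[H+] approximation fails. Use the quadratic:
[H+] = [−6.4e-05 + √(6.4e-05² + 3.07e-08)]/2 = 6.13 × 10^-5 M
pH = −log(6.13 × 10^-5) = 4.21

pH = 4.21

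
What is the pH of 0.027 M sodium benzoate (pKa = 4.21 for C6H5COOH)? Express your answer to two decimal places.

pH = 8.32

C6H5COO- is the conjugate base of the weak acid C6H5COOH.
Ka = 10^(−4.21) = 6.17 × 10^-5
Kb = Kw/Ka = 1.0×10^-14 / 6.17 × 10^-5 = 1.62 × 10^-10
Kb = [OH-]²/(0.027 − [OH-]) = 1.62 × 10^-10
Assume [OH-] ≪ 0.027: [OH-] ≈ √(1.62 × 10^-10 × 0.027) = 2.09 × 10^-6 M
([OH-]/C₀ = 0.0077% < 5%, so the approximation holds.)
pOH = −log(2.09 × 10^-6) = 5.68; pH = 14.00 − 5.68 = 8.32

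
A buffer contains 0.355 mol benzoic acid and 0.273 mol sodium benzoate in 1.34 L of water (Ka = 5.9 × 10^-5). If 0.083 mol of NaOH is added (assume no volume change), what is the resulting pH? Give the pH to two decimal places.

pH = 4.35

OH- converts C6H5COOH to C6H5COO-: C6H5COOH → 0.272 mol, C6H5COO- → 0.356 mol.
pKa = −log(5.9 × 10^-5) = 4.229
Henderson–Hasselbalch with mole ratio 0.356/0.272: pH = 4.229 + (+0.117)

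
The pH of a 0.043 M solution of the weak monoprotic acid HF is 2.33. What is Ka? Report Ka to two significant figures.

Ka = 5.7 × 10^-4

[H+] = 10^(-2.33) = 4.68 × 10^-3 M
At equilibrium [HA] = 0.043 − 4.68 × 10^-3 = 3.83 × 10^-2 M
Ka = [H+][A-]/[HA] = (4.68 × 10^-3)² / 3.83 × 10^-2 = 5.7 × 10^-4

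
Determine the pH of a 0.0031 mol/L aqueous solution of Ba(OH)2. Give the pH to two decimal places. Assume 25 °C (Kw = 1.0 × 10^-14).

pH = 11.79

Ba(OH)2 is a strong base (each formula unit releases 2 OH-); [OH-] = 0.0062 M.
pOH = -log(0.0062) = 2.21
pH = 14.00 - 2.21 = 11.79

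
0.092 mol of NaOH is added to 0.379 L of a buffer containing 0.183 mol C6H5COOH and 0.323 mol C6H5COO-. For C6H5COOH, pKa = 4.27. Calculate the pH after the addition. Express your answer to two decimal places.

After neutralization: n(C6H5COOH) = 0.091 mol, n(C6H5COO-) = 0.415 mol.
Henderson–Hasselbalch with mole ratio 0.415/0.091: pH = 4.27 + (+0.659)

pH = 4.93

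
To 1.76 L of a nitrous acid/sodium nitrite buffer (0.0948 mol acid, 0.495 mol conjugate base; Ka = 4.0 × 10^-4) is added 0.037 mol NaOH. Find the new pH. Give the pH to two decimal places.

pH = 4.36

OH- converts HNO2 to NO2-: HNO2 → 0.0578 mol, NO2- → 0.532 mol.
pKa = −log(4.0 × 10^-4) = 3.398
Henderson–Hasselbalch with mole ratio 0.532/0.0578: pH = 3.398 + (+0.964)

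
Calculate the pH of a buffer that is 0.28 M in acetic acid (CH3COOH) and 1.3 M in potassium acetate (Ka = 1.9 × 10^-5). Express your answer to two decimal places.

pKa = −log(1.9 × 10^-5) = 4.721
Henderson–Hasselbalch: pH = pKa + log([CH3COO-]/[CH3COOH]) = 4.721 + log(1.3/0.28)
pH = 4.721 + (+0.667) = 5.39

pH = 5.39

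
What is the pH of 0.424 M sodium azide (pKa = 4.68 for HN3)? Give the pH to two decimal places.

N3- is the conjugate base of the weak acid HN3.
Ka = 10^(−4.68) = 2.09 × 10^-5
Kb = Kw/Ka = 1.0×10^-14 / 2.09 × 10^-5 = 4.78 × 10^-10
From the ICE table, Kb = [OH-]²/(0.424 − [OH-]) = 4.78 × 10^-10.
Since Kb ≪ C₀, [OH-] ≈ √(Kb·C₀) = 1.42 × 10^-5 M.
Check: 0.0034% ionized — well under 5%, approximation valid.
pOH = 4.85, so pH = 14.00 − pOH = 9.15

pH = 9.15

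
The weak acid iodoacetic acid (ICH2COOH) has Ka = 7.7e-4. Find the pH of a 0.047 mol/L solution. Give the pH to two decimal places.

ICH2COOH ⇌ ICH2COO- + H+
Let x = [H+] at equilibrium. Ka = x²/(0.047 − x).
x is not negligible relative to C₀; solve x² + 0.00077·x − 3.62e-05 = 0.
x = [−0.00077 + √(0.00077² + 0.000145)]/2 = 5.64 × 10^-3 M
pH = −log[H+] = −log(5.64 × 10^-3) = 2.25

pH = 2.25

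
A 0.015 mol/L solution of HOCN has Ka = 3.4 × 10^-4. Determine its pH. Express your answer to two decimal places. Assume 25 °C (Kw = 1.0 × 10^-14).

HOCN ⇌ OCN- + H+
From the ICE table, Ka = x²/(0.015 − x) = 3.4 × 10^-4.
The 5% rule fails; solving x² + Ka·x − Ka·C₀ = 0 exactly:
x = [−0.00034 + √(0.00034² + 2.04e-05)]/2 = 2.09 × 10^-3 M
pH = −log[H+] = −log(2.09 × 10^-3) = 2.68

pH = 2.68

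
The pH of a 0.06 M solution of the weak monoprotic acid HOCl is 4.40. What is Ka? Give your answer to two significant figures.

[H+] = 10^(-4.40) = 3.98 × 10^-5 M
At equilibrium [HA] = 0.06 − 3.98 × 10^-5 = 6.00 × 10^-2 M
Ka = [H+][A-]/[HA] = (3.98 × 10^-5)² / 6.00 × 10^-2 = 2.6 × 10^-8

Ka = 2.6 × 10^-8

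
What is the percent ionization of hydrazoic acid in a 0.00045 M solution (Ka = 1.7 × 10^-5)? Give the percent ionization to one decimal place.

HN3 ⇌ N3- + H+; let x = [H+] at equilibrium.
Ka = x²/(C₀ − x); solving the quadratic gives x = 7.94 × 10^-5 M.
Fraction ionized = 7.94 × 10^-5 / 0.00045 = 0.1764 → 17.6%

17.6%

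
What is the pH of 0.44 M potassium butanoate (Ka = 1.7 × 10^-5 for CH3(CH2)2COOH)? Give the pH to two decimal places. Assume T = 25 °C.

pH = 9.21

CH3(CH2)2COO- is the conjugate base of the weak acid CH3(CH2)2COOH.
Kb = Kw/Ka = 1.0×10^-14 / 1.7 × 10^-5 = 5.88 × 10^-10
Let x = [OH-] at equilibrium. Kb = x²/(0.44 − x).
Since Kb ≪ C₀, x ≈ √(Kb·C₀) = 1.61 × 10^-5 M.
pOH = 4.79, so pH = 14.00 − pOH = 9.21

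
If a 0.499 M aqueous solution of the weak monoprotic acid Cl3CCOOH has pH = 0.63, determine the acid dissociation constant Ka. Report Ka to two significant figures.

Ka = 2.1 × 10^-1

[H+] = 10^(-0.63) = 2.34 × 10^-1 M
At equilibrium [HA] = 0.499 − 2.34 × 10^-1 = 2.65 × 10^-1 M
Ka = [H+][A-]/[HA] = (2.34 × 10^-1)² / 2.65 × 10^-1 = 2.1 × 10^-1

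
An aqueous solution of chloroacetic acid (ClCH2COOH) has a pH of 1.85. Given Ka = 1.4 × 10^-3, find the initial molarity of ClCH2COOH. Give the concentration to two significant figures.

[H+] = 10^(-1.85) = 1.41 × 10^-2 M = x
Ka = x²/(C₀ − x) ⇒ C₀ = x + x²/Ka
C₀ = 1.41 × 10^-2 + (1.41 × 10^-2)²/(1.4 × 10^-3) = 1.56 × 10^-1 M

C₀ = 1.6 × 10^-1 M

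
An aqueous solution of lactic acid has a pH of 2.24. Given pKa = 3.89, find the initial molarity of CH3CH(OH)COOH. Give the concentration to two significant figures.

C₀ = 2.6 × 10^-1 M

[H+] = 10^(-2.24) = 5.75 × 10^-3 M = x
Ka = 10^(−3.89) = 1.29 × 10^-4
Ka = x²/(C₀ − x) ⇒ C₀ = x + x²/Ka
C₀ = 5.75 × 10^-3 + (5.75 × 10^-3)²/(1.29 × 10^-4) = 2.62 × 10^-1 M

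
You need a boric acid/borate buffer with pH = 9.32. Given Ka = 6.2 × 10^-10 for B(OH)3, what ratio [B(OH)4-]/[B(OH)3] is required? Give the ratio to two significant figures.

ratio = 1.3

pKa = -log(6.2 × 10^-10) = 9.208
pH = pKa + log(r) ⇒ log(r) = 9.32 − 9.208 = +0.112
r = [B(OH)4-]/[B(OH)3] = 10^(+0.112) = 1.29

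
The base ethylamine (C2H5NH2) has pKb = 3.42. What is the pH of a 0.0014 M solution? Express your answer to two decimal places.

pH = 10.75

C2H5NH2 + H2O ⇌ C2H5NH3+ + OH-
Kb = 10^(−3.42) = 3.80 × 10^-4
Kb = x²/(0.0014 − x) = 3.80 × 10^-4
Here C₀/Kb ≈ 3.68, so the small-x approximation fails. Use the quadratic:
x = (−Kb + √(Kb² + 4·Kb·C₀))/2 = 5.64 × 10^-4 M
pOH = 3.25, so pH = 14.00 − pOH = 10.75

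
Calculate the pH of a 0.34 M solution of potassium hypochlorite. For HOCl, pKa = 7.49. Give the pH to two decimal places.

pH = 10.51

OCl- is the conjugate base of the weak acid HOCl.
Ka = 10^(−7.49) = 3.24 × 10^-8
Kb = Kw/Ka = 1.0×10^-14 / 3.24 × 10^-8 = 3.09 × 10^-7
Kb = x²/(0.34 − x) = 3.09 × 10^-7
Neglecting x in the denominator: x = √(3.09 × 10^-7 × 0.34) = 3.24 × 10^-4 M
(x/C₀ = 0.095% < 5%, so the approximation holds.)
pOH = −log(3.24 × 10^-4) = 3.49; pH = 14.00 − 3.49 = 10.51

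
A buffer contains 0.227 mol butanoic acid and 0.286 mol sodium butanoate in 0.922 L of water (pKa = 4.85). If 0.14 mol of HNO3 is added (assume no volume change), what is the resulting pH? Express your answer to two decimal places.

pH = 4.45

After neutralization: n(CH3(CH2)2COOH) = 0.367 mol, n(CH3(CH2)2COO-) = 0.146 mol.
Henderson–Hasselbalch with mole ratio 0.146/0.367: pH = 4.85 + (-0.400)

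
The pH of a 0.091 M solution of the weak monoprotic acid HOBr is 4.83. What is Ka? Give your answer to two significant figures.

[H+] = 10^(-4.83) = 1.48 × 10^-5 M
At equilibrium [HA] = 0.091 − 1.48 × 10^-5 = 9.10 × 10^-2 M
Ka = [H+][A-]/[HA] = (1.48 × 10^-5)² / 9.10 × 10^-2 = 2.4 × 10^-9

Ka = 2.4 × 10^-9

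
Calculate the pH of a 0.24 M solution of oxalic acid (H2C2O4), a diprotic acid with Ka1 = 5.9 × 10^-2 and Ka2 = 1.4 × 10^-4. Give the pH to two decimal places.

Ka1 ≫ Ka2, so treat the first dissociation as the only significant source of H+.
Ka1 = x²/(0.24 − x) = 5.9 × 10^-2
Solving the quadratic: x = (−Ka1 + √(Ka1² + 4·Ka1·C₀))/2 = 9.31 × 10^-2 M
pH = −log(9.31 × 10^-2) = 1.03

pH = 1.03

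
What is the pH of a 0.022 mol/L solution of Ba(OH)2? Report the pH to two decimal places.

pH = 12.64

Ba(OH)2 is a strong base (each formula unit releases 2 OH-); [OH-] = 0.044 M.
pOH = -log(0.044) = 1.36
pH = 14.00 - 1.36 = 12.64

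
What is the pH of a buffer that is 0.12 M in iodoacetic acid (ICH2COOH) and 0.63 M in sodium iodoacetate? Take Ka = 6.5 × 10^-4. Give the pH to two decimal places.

pH = 3.91

pKa = −log(6.5 × 10^-4) = 3.187
Using pH = pKa + log([base]/[acid]) with [base]/[acid] = 0.63/0.12:
pH = 3.187 + (+0.720) = 3.91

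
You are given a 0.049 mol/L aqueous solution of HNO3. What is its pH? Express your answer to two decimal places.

pH = 1.31

HNO3 is a strong acid and dissociates completely, so [H+] = 0.049 M.
pH = -log(0.049) = 1.31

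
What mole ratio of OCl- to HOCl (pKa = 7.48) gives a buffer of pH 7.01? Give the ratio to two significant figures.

ratio = 0.34

pH = pKa + log(r) ⇒ log(r) = 7.01 − 7.48 = -0.47
r = [OCl-]/[HOCl] = 10^(-0.47) = 0.339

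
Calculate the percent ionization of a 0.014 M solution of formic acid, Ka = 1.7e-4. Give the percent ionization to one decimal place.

10.4%

HCOOH ⇌ HCOO- + H+; let x = [H+] at equilibrium.
Solve x² + 0.00017x − 2.38e-06 = 0 → x = 1.46 × 10^-3 M
% ionization = x/C₀ × 100% = 1.46 × 10^-3/0.014 × 100% = 10.4%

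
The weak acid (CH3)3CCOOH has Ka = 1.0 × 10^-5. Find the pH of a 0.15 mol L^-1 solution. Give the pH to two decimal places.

(CH3)3CCOOH ⇌ (CH3)3CCOO- + H+
Ka = [H+]²/(0.15 − [H+]) = 1.0 × 10^-5
Since Ka ≪ C₀, [H+] ≈ √(Ka·C₀) = 1.22 × 10^-3 M.
([H+]/C₀ = 0.82% < 5%, so the approximation holds.)
pH = −log[H+] = −log(1.22 × 10^-3) = 2.91

pH = 2.91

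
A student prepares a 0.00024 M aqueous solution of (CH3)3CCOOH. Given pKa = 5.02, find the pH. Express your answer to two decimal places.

pH = 4.36

(CH3)3CCOOH ⇌ (CH3)3CCOO- + H+
Ka = 10^(−5.02) = 9.55 × 10^-6
Ka = [H+]²/(0.00024 − [H+]) = 9.55 × 10^-6
Here C₀/Ka ≈ 25.1, so the small-[H+] approximation fails. Use the quadratic:
[H+] = (−Ka + √(Ka² + 4·Ka·C₀))/2 = 4.33 × 10^-5 M
pH = −log[H+] = −log(4.33 × 10^-5) = 4.36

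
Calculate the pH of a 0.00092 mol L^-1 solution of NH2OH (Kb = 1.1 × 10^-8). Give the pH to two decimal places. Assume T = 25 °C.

NH2OH + H2O ⇌ NH3OH+ + OH-
From the ICE table, Kb = [OH-]²/(0.00092 − [OH-]) = 1.1 × 10^-8.
Neglecting [OH-] in the denominator: [OH-] = √(1.1 × 10^-8 × 0.00092) = 3.18 × 10^-6 M
([OH-]/C₀ = 0.35% < 5%, so the approximation holds.)
pOH = −log(3.18 × 10^-6) = 5.50; pH = 14.00 − 5.50 = 8.50

pH = 8.50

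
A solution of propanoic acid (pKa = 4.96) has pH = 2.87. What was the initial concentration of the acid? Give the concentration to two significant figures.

[H+] = 10^(-2.87) = 1.35 × 10^-3 M = x
Ka = 10^(−4.96) = 1.10 × 10^-5
Ka = x²/(C₀ − x) ⇒ C₀ = x + x²/Ka
C₀ = 1.35 × 10^-3 + (1.35 × 10^-3)²/(1.10 × 10^-5) = 1.67 × 10^-1 M

C₀ = 1.7 × 10^-1 M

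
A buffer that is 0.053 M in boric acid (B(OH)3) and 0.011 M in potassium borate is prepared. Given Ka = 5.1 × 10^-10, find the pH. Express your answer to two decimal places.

pKa = −log(5.1 × 10^-10) = 9.292
pH = pKa + log([A⁻]/[HA]) = 9.292 + log(0.011/0.053)
pH = 9.292 + (-0.683) = 8.61

pH = 8.61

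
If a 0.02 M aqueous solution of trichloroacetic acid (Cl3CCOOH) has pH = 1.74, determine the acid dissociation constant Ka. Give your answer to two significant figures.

Ka = 1.8 × 10^-1

[H+] = 10^(-1.74) = 1.82 × 10^-2 M
At equilibrium [HA] = 0.02 − 1.82 × 10^-2 = 1.80 × 10^-3 M
Ka = [H+][A-]/[HA] = (1.82 × 10^-2)² / 1.80 × 10^-3 = 1.8 × 10^-1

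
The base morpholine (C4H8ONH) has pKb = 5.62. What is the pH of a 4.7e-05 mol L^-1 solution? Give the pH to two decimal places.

C4H8ONH + H2O ⇌ C4H8ONH2+ + OH-
Kb = 10^(−5.62) = 2.40 × 10^-6
Kb = [OH-]²/(4.7e-05 − [OH-]) = 2.40 × 10^-6
Here C₀/Kb ≈ 19.6, so the small-[OH-] approximation fails. Use the quadratic:
[OH-] = [−2.4e-06 + √(2.4e-06² + 4.51e-10)]/2 = 9.49 × 10^-6 M
pOH = 5.02, so pH = 14.00 − pOH = 8.98

pH = 8.98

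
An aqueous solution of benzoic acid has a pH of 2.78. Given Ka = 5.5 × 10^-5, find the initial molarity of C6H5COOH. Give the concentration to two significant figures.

[H+] = 10^(-2.78) = 1.66 × 10^-3 M = x
Ka = x²/(C₀ − x) ⇒ C₀ = x + x²/Ka
C₀ = 1.66 × 10^-3 + (1.66 × 10^-3)²/(5.5 × 10^-5) = 5.18 × 10^-2 M

C₀ = 5.2 × 10^-2 M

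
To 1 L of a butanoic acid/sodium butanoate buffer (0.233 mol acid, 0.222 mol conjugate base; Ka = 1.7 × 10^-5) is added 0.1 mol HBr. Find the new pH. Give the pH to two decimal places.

pH = 4.33

After neutralization: n(CH3(CH2)2COOH) = 0.333 mol, n(CH3(CH2)2COO-) = 0.122 mol.
pKa = −log(1.7 × 10^-5) = 4.770
pH = pKa + log(n_CH3(CH2)2COO-/n_CH3(CH2)2COOH) = 4.770 + log(0.122/0.333) = 4.770 + (-0.436)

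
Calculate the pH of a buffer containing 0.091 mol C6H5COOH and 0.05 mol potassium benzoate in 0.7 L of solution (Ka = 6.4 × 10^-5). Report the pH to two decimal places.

pKa = −log(6.4 × 10^-5) = 4.194
Henderson–Hasselbalch: pH = pKa + log([C6H5COO-]/[C6H5COOH]) = 4.194 + log(0.05/0.091)
pH = 4.194 + (-0.260) = 3.93

pH = 3.93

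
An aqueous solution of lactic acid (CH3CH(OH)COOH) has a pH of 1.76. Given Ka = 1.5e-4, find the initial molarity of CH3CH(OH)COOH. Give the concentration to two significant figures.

[H+] = 10^(-1.76) = 1.74 × 10^-2 M = x
Ka = x²/(C₀ − x) ⇒ C₀ = x + x²/Ka
C₀ = 1.74 × 10^-2 + (1.74 × 10^-2)²/(1.5 × 10^-4) = 2.04 M

C₀ = 2.0 M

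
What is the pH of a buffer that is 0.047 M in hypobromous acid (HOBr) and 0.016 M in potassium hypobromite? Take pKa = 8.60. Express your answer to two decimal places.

Henderson–Hasselbalch: pH = pKa + log([OBr-]/[HOBr]) = 8.60 + log(0.016/0.047)
pH = 8.60 + (-0.468) = 8.13

pH = 8.13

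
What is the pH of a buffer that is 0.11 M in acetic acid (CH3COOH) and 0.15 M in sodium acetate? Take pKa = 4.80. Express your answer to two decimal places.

pH = pKa + log([A⁻]/[HA]) = 4.80 + log(0.15/0.11)
pH = 4.80 + (+0.135) = 4.93

pH = 4.93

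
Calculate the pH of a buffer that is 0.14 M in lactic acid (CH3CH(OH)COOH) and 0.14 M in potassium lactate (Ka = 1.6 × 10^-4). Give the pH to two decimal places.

pH = 3.80

pKa = −log(1.6 × 10^-4) = 3.796
pH = pKa + log([A⁻]/[HA]) = 3.796 + log(0.14/0.14)
pH = 3.796 + (+0.000) = 3.80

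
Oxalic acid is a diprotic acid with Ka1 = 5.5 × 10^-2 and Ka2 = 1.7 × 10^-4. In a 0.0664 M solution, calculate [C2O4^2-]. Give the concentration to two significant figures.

First ionization gives [H+] ≈ [HC2O4-] = 3.89 × 10^-2 M.
Second step: Ka2 = [H+][C2O4^2-]/[HC2O4-] ≈ [C2O4^2-] (since [H+] ≈ [HC2O4-]).
So [C2O4^2-] ≈ Ka2.

1.7 × 10^-4 M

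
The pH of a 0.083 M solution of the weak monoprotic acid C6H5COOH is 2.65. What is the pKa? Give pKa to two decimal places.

pKa = 4.21

[H+] = 10^(-2.65) = 2.24 × 10^-3 M
At equilibrium [HA] = 0.083 − 2.24 × 10^-3 = 8.08 × 10^-2 M
Ka = [H+][A-]/[HA] = (2.24 × 10^-3)² / 8.08 × 10^-2 = 6.21 × 10^-5
pKa = -log(6.21 × 10^-5) = 4.21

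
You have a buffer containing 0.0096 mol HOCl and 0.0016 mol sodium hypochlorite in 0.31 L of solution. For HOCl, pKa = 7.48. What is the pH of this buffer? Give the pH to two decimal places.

pH = 6.70

pH = pKa + log([A⁻]/[HA]) = 7.48 + log(0.0016/0.0096)
pH = 7.48 + (-0.778) = 6.70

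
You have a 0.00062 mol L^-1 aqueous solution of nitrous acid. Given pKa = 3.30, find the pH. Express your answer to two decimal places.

pH = 3.44

HNO2 ⇌ NO2- + H+
Ka = 10^(−3.30) = 5.01 × 10^-4
From the ICE table, Ka = [H+]²/(0.00062 − [H+]) = 5.01 × 10^-4.
[H+] is not negligible relative to C₀; solve [H+]² + 0.000501·[H+] − 3.11e-07 = 0.
[H+] = (−Ka + √(Ka² + 4·Ka·C₀))/2 = 3.61 × 10^-4 M
pH = −log(3.61 × 10^-4) = 3.44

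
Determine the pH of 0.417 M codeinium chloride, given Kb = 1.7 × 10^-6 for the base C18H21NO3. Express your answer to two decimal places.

C18H22NO3+ is the conjugate acid of the weak base C18H21NO3.
Ka = Kw/Kb = 1.0×10^-14 / 1.7 × 10^-6 = 5.88 × 10^-9
Let x = [H+] at equilibrium. Ka = x²/(0.417 − x).
Assume x ≪ 0.417: x ≈ √(5.88 × 10^-9 × 0.417) = 4.95 × 10^-5 M
pH = −log[H+] = −log(4.95 × 10^-5) = 4.31

pH = 4.31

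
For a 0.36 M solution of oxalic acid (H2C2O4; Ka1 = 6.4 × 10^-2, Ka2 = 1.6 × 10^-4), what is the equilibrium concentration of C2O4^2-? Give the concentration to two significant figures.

1.6 × 10^-4 M

First ionization gives [H+] ≈ [HC2O4-] = 1.23 × 10^-1 M.
Second step: Ka2 = [H+][C2O4^2-]/[HC2O4-] ≈ [C2O4^2-] (since [H+] ≈ [HC2O4-]).
So [C2O4^2-] ≈ Ka2.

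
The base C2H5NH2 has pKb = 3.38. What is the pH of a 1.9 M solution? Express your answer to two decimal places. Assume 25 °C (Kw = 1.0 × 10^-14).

C2H5NH2 + H2O ⇌ C2H5NH3+ + OH-
Kb = 10^(−3.38) = 4.17 × 10^-4
Let x = [OH-] at equilibrium. Kb = x²/(1.9 − x).
Since Kb ≪ C₀, x ≈ √(Kb·C₀) = 2.81 × 10^-2 M.
pOH = −log(2.81 × 10^-2) = 1.55; pH = 14.00 − 1.55 = 12.45

pH = 12.45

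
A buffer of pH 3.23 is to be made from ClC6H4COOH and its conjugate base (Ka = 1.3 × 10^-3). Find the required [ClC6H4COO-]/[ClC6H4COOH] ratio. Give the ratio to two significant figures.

pKa = -log(1.3 × 10^-3) = 2.886
pH = pKa + log(r) ⇒ log(r) = 3.23 − 2.886 = +0.344
r = [ClC6H4COO-]/[ClC6H4COOH] = 10^(+0.344) = 2.21

ratio = 2.2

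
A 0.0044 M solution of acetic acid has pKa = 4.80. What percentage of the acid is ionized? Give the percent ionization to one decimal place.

5.8%

CH3COOH ⇌ CH3COO- + H+; let x = [H+] at equilibrium.
Ka = 10^(−4.80) = 1.58 × 10^-5
Solve x² + 1.58e-05x − 6.95e-08 = 0 → x = 2.56 × 10^-4 M
% ionization = x/C₀ × 100% = 2.56 × 10^-4/0.0044 × 100% = 5.8%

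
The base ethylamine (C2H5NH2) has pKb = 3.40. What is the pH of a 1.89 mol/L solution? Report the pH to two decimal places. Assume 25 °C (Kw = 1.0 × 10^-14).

C2H5NH2 + H2O ⇌ C2H5NH3+ + OH-
Kb = 10^(−3.40) = 3.98 × 10^-4
From the ICE table, Kb = [OH-]²/(1.89 − [OH-]) = 3.98 × 10^-4.
Neglecting [OH-] in the denominator: [OH-] = √(3.98 × 10^-4 × 1.89) = 2.74 × 10^-2 M
([OH-]/C₀ = 1.5% < 5%, so the approximation holds.)
pOH = −log(2.74 × 10^-2) = 1.56; pH = 14.00 − 1.56 = 12.44

pH = 12.44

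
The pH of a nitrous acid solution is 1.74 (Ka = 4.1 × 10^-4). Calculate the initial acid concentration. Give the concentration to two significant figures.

C₀ = 8.3 × 10^-1 M

[H+] = 10^(-1.74) = 1.82 × 10^-2 M = x
Ka = x²/(C₀ − x) ⇒ C₀ = x + x²/Ka
C₀ = 1.82 × 10^-2 + (1.82 × 10^-2)²/(4.1 × 10^-4) = 8.26 × 10^-1 M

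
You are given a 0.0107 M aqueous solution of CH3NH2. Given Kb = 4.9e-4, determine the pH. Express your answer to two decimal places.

CH3NH2 + H2O ⇌ CH3NH3+ + OH-
From the ICE table, Kb = [OH-]²/(0.0107 − [OH-]) = 4.9 × 10^-4.
[OH-] is not negligible relative to C₀; solve [OH-]² + 0.00049·[OH-] − 5.24e-06 = 0.
[OH-] = (−Kb + √(Kb² + 4·Kb·C₀))/2 = 2.06 × 10^-3 M
pOH = −log(2.06 × 10^-3) = 2.69; pH = 14.00 − 2.69 = 11.31

pH = 11.31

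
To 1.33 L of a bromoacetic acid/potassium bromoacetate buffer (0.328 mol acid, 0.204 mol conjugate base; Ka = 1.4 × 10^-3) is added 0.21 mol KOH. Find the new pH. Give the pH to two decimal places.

pH = 3.40

OH- converts BrCH2COOH to BrCH2COO-: BrCH2COOH → 0.118 mol, BrCH2COO- → 0.414 mol.
pKa = −log(1.4 × 10^-3) = 2.854
Henderson–Hasselbalch with mole ratio 0.414/0.118: pH = 2.854 + (+0.545)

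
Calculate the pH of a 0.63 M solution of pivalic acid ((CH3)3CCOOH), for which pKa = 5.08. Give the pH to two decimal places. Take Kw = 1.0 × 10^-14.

pH = 2.64

(CH3)3CCOOH ⇌ (CH3)3CCOO- + H+
Ka = 10^(−5.08) = 8.32 × 10^-6
Ka = [H+]²/(0.63 − [H+]) = 8.32 × 10^-6
Since Ka ≪ C₀, [H+] ≈ √(Ka·C₀) = 2.29 × 10^-3 M.
Check: 0.36% ionized — well under 5%, approximation valid.
pH = −log(2.29 × 10^-3) = 2.64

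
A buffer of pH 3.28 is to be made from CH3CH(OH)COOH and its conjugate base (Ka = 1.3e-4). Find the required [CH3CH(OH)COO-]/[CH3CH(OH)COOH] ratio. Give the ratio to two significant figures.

ratio = 0.25

pKa = -log(1.3 × 10^-4) = 3.886
pH = pKa + log(r) ⇒ log(r) = 3.28 − 3.886 = -0.606
r = [CH3CH(OH)COO-]/[CH3CH(OH)COOH] = 10^(-0.606) = 0.248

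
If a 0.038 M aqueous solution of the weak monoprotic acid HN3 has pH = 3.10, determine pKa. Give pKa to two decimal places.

pKa = 4.77

[H+] = 10^(-3.10) = 7.94 × 10^-4 M
At equilibrium [HA] = 0.038 − 7.94 × 10^-4 = 3.72 × 10^-2 M
Ka = [H+][A-]/[HA] = (7.94 × 10^-4)² / 3.72 × 10^-2 = 1.69 × 10^-5
pKa = -log(1.69 × 10^-5) = 4.77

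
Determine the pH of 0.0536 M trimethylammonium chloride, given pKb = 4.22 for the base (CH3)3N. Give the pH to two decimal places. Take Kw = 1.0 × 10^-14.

(CH3)3NH+ is the conjugate acid of the weak base (CH3)3N.
Kb = 10^(−4.22) = 6.03 × 10^-5
Ka = Kw/Kb = 1.0×10^-14 / 6.03 × 10^-5 = 1.66 × 10^-10
From the ICE table, Ka = x²/(0.0536 − x) = 1.66 × 10^-10.
Since Ka ≪ C₀, x ≈ √(Ka·C₀) = 2.98 × 10^-6 M.
pH = −log(2.98 × 10^-6) = 5.53

pH = 5.53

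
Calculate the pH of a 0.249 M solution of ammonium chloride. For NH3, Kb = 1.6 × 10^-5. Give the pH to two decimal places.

pH = 4.90

NH4+ is the conjugate acid of the weak base NH3.
Ka = Kw/Kb = 1.0×10^-14 / 1.6 × 10^-5 = 6.25 × 10^-10
Ka = x²/(0.249 − x) = 6.25 × 10^-10
Neglecting x in the denominator: x = √(6.25 × 10^-10 × 0.249) = 1.25 × 10^-5 M
pH = −log[H+] = −log(1.25 × 10^-5) = 4.90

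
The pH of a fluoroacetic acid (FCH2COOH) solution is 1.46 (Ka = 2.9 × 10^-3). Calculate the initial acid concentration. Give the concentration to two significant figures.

C₀ = 4.5 × 10^-1 M

[H+] = 10^(-1.46) = 3.47 × 10^-2 M = x
Ka = x²/(C₀ − x) ⇒ C₀ = x + x²/Ka
C₀ = 3.47 × 10^-2 + (3.47 × 10^-2)²/(2.9 × 10^-3) = 4.50 × 10^-1 M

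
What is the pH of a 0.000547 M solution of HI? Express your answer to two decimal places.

HI is a strong acid and dissociates completely, so [H+] = 0.000547 M.
pH = -log(0.000547) = 3.26

pH = 3.26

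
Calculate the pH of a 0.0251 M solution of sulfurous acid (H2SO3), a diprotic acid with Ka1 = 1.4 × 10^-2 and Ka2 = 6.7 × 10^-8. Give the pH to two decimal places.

Since Ka1 ≫ Ka2, the first ionization dominates [H+].
Ka1 = x²/(0.0251 − x) = 1.4 × 10^-2
Solving the quadratic: x = (−Ka1 + √(Ka1² + 4·Ka1·C₀))/2 = 1.30 × 10^-2 M
pH = −log(1.30 × 10^-2) = 1.89

pH = 1.89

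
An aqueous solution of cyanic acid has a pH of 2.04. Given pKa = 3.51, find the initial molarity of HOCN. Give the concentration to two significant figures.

C₀ = 2.8 × 10^-1 M

[H+] = 10^(-2.04) = 9.12 × 10^-3 M = x
Ka = 10^(−3.51) = 3.09 × 10^-4
Ka = x²/(C₀ − x) ⇒ C₀ = x + x²/Ka
C₀ = 9.12 × 10^-3 + (9.12 × 10^-3)²/(3.09 × 10^-4) = 2.78 × 10^-1 M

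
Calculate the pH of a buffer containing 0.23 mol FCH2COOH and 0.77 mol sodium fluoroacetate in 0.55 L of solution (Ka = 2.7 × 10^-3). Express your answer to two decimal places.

pH = 3.09

pKa = −log(2.7 × 10^-3) = 2.569
pH = pKa + log([A⁻]/[HA]) = 2.569 + log(0.77/0.23)
pH = 2.569 + (+0.525) = 3.09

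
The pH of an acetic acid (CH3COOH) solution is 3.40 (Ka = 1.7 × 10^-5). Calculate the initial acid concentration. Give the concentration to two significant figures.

C₀ = 9.7 × 10^-3 M

[H+] = 10^(-3.40) = 3.98 × 10^-4 M = x
Ka = x²/(C₀ − x) ⇒ C₀ = x + x²/Ka
C₀ = 3.98 × 10^-4 + (3.98 × 10^-4)²/(1.7 × 10^-5) = 9.72 × 10^-3 M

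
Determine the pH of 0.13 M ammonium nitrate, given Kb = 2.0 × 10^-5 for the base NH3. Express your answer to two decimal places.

NH4+ is the conjugate acid of the weak base NH3.
Ka = Kw/Kb = 1.0×10^-14 / 2.0 × 10^-5 = 5.00 × 10^-10
From the ICE table, Ka = [H+]²/(0.13 − [H+]) = 5.00 × 10^-10.
Since Ka ≪ C₀, [H+] ≈ √(Ka·C₀) = 8.06 × 10^-6 M.
Check: 0.0062% ionized — well under 5%, approximation valid.
pH = −log(8.06 × 10^-6) = 5.09

pH = 5.09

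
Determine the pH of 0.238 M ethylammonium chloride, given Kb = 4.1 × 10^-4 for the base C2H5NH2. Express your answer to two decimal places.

C2H5NH3+ is the conjugate acid of the weak base C2H5NH2.
Ka = Kw/Kb = 1.0×10^-14 / 4.1 × 10^-4 = 2.44 × 10^-11
Let x = [H+] at equilibrium. Ka = x²/(0.238 − x).
Since Ka ≪ C₀, x ≈ √(Ka·C₀) = 2.41 × 10^-6 M.
pH = −log[H+] = −log(2.41 × 10^-6) = 5.62

pH = 5.62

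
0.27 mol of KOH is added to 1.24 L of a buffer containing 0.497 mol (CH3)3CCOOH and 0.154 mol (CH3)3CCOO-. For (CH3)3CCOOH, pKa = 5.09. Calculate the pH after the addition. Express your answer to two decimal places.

pH = 5.36

OH- converts (CH3)3CCOOH to (CH3)3CCOO-: (CH3)3CCOOH → 0.227 mol, (CH3)3CCOO- → 0.424 mol.
Henderson–Hasselbalch with mole ratio 0.424/0.227: pH = 5.09 + (+0.271)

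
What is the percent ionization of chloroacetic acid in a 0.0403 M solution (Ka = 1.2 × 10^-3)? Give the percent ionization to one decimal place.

15.8%

ClCH2COOH ⇌ ClCH2COO- + H+; let x = [H+] at equilibrium.
Ka = x²/(C₀ − x); solving the quadratic gives x = 6.38 × 10^-3 M.
Fraction ionized = 6.38 × 10^-3 / 0.0403 = 0.1583 → 15.8%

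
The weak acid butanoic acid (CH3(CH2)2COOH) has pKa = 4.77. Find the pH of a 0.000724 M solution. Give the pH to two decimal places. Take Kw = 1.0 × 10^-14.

pH = 3.99

CH3(CH2)2COOH ⇌ CH3(CH2)2COO- + H+
Ka = 10^(−4.77) = 1.70 × 10^-5
From the ICE table, Ka = [H+]²/(0.000724 − [H+]) = 1.70 × 10^-5.
[H+] is not negligible relative to C₀; solve [H+]² + 1.7e-05·[H+] − 1.23e-08 = 0.
[H+] = [−1.7e-05 + √(1.7e-05² + 4.92e-08)]/2 = 1.03 × 10^-4 M
pH = −log(1.03 × 10^-4) = 3.99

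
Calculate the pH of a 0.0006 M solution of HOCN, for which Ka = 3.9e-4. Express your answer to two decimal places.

pH = 3.49

HOCN ⇌ OCN- + H+
Ka = x²/(0.0006 − x) = 3.9 × 10^-4
x is not negligible relative to C₀; solve x² + 0.00039·x − 2.34e-07 = 0.
x = (−Ka + √(Ka² + 4·Ka·C₀))/2 = 3.27 × 10^-4 M
pH = −log(3.27 × 10^-4) = 3.49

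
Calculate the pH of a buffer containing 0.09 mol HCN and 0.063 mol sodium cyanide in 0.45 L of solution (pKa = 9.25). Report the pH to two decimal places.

pH = 9.10

Henderson–Hasselbalch: pH = pKa + log([CN-]/[HCN]) = 9.25 + log(0.063/0.09)
pH = 9.25 + (-0.155) = 9.10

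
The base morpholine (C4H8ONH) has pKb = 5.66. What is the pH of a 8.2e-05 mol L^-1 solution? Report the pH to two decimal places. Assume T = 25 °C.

C4H8ONH + H2O ⇌ C4H8ONH2+ + OH-
Kb = 10^(−5.66) = 2.19 × 10^-6
From the ICE table, Kb = x²/(8.2e-05 − x) = 2.19 × 10^-6.
The 5% rule fails; solving x² + Kb·x − Kb·C₀ = 0 exactly:
x = (−Kb + √(Kb² + 4·Kb·C₀))/2 = 1.24 × 10^-5 M
pOH = −log(1.24 × 10^-5) = 4.91; pH = 14.00 − 4.91 = 9.09

pH = 9.09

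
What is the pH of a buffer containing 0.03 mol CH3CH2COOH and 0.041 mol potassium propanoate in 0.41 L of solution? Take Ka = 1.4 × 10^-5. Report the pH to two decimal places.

pKa = −log(1.4 × 10^-5) = 4.854
Using pH = pKa + log([base]/[acid]) with [base]/[acid] = 0.041/0.03:
pH = 4.854 + (+0.136) = 4.99

pH = 4.99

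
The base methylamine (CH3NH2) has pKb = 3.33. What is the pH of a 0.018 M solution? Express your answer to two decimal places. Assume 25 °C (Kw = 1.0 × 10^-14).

pH = 11.43

CH3NH2 + H2O ⇌ CH3NH3+ + OH-
Kb = 10^(−3.33) = 4.68 × 10^-4
Let x = [OH-] at equilibrium. Kb = x²/(0.018 − x).
Here C₀/Kb ≈ 38.5, so the small-x approximation fails. Use the quadratic:
x = (−Kb + √(Kb² + 4·Kb·C₀))/2 = 2.68 × 10^-3 M
pOH = −log(2.68 × 10^-3) = 2.57; pH = 14.00 − 2.57 = 11.43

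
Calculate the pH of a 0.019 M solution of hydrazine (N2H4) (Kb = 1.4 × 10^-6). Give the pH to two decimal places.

N2H4 + H2O ⇌ N2H5+ + OH-
From the ICE table, Kb = [OH-]²/(0.019 − [OH-]) = 1.4 × 10^-6.
Since Kb ≪ C₀, [OH-] ≈ √(Kb·C₀) = 1.63 × 10^-4 M.
([OH-]/C₀ = 0.86% < 5%, so the approximation holds.)
pOH = −log(1.63 × 10^-4) = 3.79; pH = 14.00 − 3.79 = 10.21

pH = 10.21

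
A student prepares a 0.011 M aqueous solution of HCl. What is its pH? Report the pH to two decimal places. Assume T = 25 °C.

pH = 1.96

HCl is a strong acid and dissociates completely, so [H+] = 0.011 M.
pH = -log(0.011) = 1.96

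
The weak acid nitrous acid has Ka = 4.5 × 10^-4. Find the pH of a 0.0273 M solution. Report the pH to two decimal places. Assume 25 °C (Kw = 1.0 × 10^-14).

HNO2 ⇌ NO2- + H+
From the ICE table, Ka = [H+]²/(0.0273 − [H+]) = 4.5 × 10^-4.
Here C₀/Ka ≈ 60.7, so the small-[H+] approximation fails. Use the quadratic:
[H+] = [−0.00045 + √(0.00045² + 4.91e-05)]/2 = 3.29 × 10^-3 M
pH = −log(3.29 × 10^-3) = 2.48

pH = 2.48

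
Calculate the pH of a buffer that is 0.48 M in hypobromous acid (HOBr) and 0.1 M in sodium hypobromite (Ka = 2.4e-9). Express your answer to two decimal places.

pH = 7.94

pKa = −log(2.4 × 10^-9) = 8.620
Using pH = pKa + log([base]/[acid]) with [base]/[acid] = 0.1/0.48:
pH = 8.620 + (-0.681) = 7.94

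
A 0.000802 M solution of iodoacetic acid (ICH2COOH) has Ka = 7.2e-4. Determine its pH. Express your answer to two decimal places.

ICH2COOH ⇌ ICH2COO- + H+
Ka = [H+]²/(0.000802 − [H+]) = 7.2 × 10^-4
The 5% rule fails; solving [H+]² + Ka·[H+] − Ka·C₀ = 0 exactly:
[H+] = (−Ka + √(Ka² + 4·Ka·C₀))/2 = 4.81 × 10^-4 M
pH = −log(4.81 × 10^-4) = 3.32

pH = 3.32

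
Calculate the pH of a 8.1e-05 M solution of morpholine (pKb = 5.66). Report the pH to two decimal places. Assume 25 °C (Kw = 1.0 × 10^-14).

C4H8ONH + H2O ⇌ C4H8ONH2+ + OH-
Kb = 10^(−5.66) = 2.19 × 10^-6
From the ICE table, Kb = [OH-]²/(8.1e-05 − [OH-]) = 2.19 × 10^-6.
[OH-] is not negligible relative to C₀; solve [OH-]² + 2.19e-06·[OH-] − 1.77e-10 = 0.
[OH-] = (−Kb + √(Kb² + 4·Kb·C₀))/2 = 1.23 × 10^-5 M
pOH = −log(1.23 × 10^-5) = 4.91; pH = 14.00 − 4.91 = 9.09

pH = 9.09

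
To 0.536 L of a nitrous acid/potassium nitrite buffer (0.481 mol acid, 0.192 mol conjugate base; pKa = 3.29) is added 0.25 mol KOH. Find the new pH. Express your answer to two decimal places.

After neutralization: n(HNO2) = 0.231 mol, n(NO2-) = 0.442 mol.
pH = pKa + log(n_NO2-/n_HNO2) = 3.29 + log(0.442/0.231) = 3.29 + (+0.282)

pH = 3.57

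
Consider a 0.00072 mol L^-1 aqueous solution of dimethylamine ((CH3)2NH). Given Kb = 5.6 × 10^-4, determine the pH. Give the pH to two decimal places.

pH = 10.62

(CH3)2NH + H2O ⇌ (CH3)2NH2+ + OH-
From the ICE table, Kb = x²/(0.00072 − x) = 5.6 × 10^-4.
Here C₀/Kb ≈ 1.29, so the small-x approximation fails. Use the quadratic:
x = [−0.00056 + √(0.00056² + 1.61e-06)]/2 = 4.14 × 10^-4 M
pOH = −log(4.14 × 10^-4) = 3.38; pH = 14.00 − 3.38 = 10.62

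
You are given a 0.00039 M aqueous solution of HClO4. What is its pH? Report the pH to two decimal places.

pH = 3.41

HClO4 is a strong acid and dissociates completely, so [H+] = 0.00039 M.
pH = -log(0.00039) = 3.41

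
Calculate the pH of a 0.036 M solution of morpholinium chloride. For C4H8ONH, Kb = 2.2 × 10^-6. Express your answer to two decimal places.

pH = 4.89

C4H8ONH2+ is the conjugate acid of the weak base C4H8ONH.
Ka = Kw/Kb = 1.0×10^-14 / 2.2 × 10^-6 = 4.55 × 10^-9
From the ICE table, Ka = x²/(0.036 − x) = 4.55 × 10^-9.
Since Ka ≪ C₀, x ≈ √(Ka·C₀) = 1.28 × 10^-5 M.
pH = −log[H+] = −log(1.28 × 10^-5) = 4.89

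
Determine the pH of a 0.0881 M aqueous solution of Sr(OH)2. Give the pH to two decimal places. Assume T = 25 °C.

Sr(OH)2 is a strong base (each formula unit releases 2 OH-); [OH-] = 0.176 M.
pOH = -log(0.176) = 0.75
pH = 14.00 - 0.75 = 13.25

pH = 13.25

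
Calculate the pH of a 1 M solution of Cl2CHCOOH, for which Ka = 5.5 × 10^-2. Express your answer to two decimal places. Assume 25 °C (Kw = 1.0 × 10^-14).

pH = 0.68

Cl2CHCOOH ⇌ Cl2CHCOO- + H+
Ka = [H+]²/(1 − [H+]) = 5.5 × 10^-2
[H+] is not negligible relative to C₀; solve [H+]² + 0.055·[H+] − 0.055 = 0.
[H+] = [−0.055 + √(0.055² + 0.22)]/2 = 2.09 × 10^-1 M
pH = −log(2.09 × 10^-1) = 0.68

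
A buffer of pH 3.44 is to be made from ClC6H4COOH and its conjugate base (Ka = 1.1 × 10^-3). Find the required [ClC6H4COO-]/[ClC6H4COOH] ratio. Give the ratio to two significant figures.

pKa = -log(1.1 × 10^-3) = 2.959
pH = pKa + log(r) ⇒ log(r) = 3.44 − 2.959 = +0.481
r = [ClC6H4COO-]/[ClC6H4COOH] = 10^(+0.481) = 3.03

ratio = 3.0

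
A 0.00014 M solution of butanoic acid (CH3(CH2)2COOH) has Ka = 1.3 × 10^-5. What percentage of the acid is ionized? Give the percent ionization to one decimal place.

CH3(CH2)2COOH ⇌ CH3(CH2)2COO- + H+; let x = [H+] at equilibrium.
Solve x² + 1.3e-05x − 1.82e-09 = 0 → x = 3.67 × 10^-5 M
Fraction ionized = 3.67 × 10^-5 / 0.00014 = 0.2621 → 26.2%

26.2%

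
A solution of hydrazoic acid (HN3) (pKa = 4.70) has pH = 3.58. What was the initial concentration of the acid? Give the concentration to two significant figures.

[H+] = 10^(-3.58) = 2.63 × 10^-4 M = x
Ka = 10^(−4.70) = 2.00 × 10^-5
Ka = x²/(C₀ − x) ⇒ C₀ = x + x²/Ka
C₀ = 2.63 × 10^-4 + (2.63 × 10^-4)²/(2.00 × 10^-5) = 3.72 × 10^-3 M

C₀ = 3.7 × 10^-3 M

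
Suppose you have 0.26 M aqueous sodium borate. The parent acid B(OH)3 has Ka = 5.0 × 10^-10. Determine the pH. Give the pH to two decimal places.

B(OH)4- is the conjugate base of the weak acid B(OH)3.
Kb = Kw/Ka = 1.0×10^-14 / 5.0 × 10^-10 = 2.00 × 10^-5
Kb = [OH-]²/(0.26 − [OH-]) = 2.00 × 10^-5
Since Kb ≪ C₀, [OH-] ≈ √(Kb·C₀) = 2.28 × 10^-3 M.
Check: 0.88% ionized — well under 5%, approximation valid.
pOH = 2.64, so pH = 14.00 − pOH = 11.36

pH = 11.36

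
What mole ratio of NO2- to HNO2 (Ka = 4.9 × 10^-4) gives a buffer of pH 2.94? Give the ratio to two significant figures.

ratio = 0.43

pKa = -log(4.9 × 10^-4) = 3.310
pH = pKa + log(r) ⇒ log(r) = 2.94 − 3.310 = -0.370
r = [NO2-]/[HNO2] = 10^(-0.370) = 0.427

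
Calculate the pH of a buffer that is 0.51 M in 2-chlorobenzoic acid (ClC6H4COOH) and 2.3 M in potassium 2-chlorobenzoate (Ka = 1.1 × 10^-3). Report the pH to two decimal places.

pH = 3.61

pKa = −log(1.1 × 10^-3) = 2.959
Henderson–Hasselbalch: pH = pKa + log([ClC6H4COO-]/[ClC6H4COOH]) = 2.959 + log(2.3/0.51)
pH = 2.959 + (+0.654) = 3.61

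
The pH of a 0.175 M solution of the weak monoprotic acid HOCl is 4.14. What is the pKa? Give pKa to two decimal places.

[H+] = 10^(-4.14) = 7.24 × 10^-5 M
At equilibrium [HA] = 0.175 − 7.24 × 10^-5 = 1.75 × 10^-1 M
Ka = [H+][A-]/[HA] = (7.24 × 10^-5)² / 1.75 × 10^-1 = 3.00 × 10^-8
pKa = -log(3.00 × 10^-8) = 7.52

pKa = 7.52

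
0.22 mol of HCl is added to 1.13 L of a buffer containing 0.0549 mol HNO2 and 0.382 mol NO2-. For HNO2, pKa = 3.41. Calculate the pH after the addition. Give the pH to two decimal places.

After neutralization: n(HNO2) = 0.275 mol, n(NO2-) = 0.162 mol.
pH = pKa + log(n_NO2-/n_HNO2) = 3.41 + log(0.162/0.275) = 3.41 + (-0.230)

pH = 3.18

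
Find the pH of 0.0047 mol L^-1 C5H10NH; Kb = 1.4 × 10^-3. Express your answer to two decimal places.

C5H10NH + H2O ⇌ C5H10NH2+ + OH-
Let x = [OH-] at equilibrium. Kb = x²/(0.0047 − x).
Here C₀/Kb ≈ 3.36, so the small-x approximation fails. Use the quadratic:
x = (−Kb + √(Kb² + 4·Kb·C₀))/2 = 1.96 × 10^-3 M
pOH = −log(1.96 × 10^-3) = 2.71; pH = 14.00 − 2.71 = 11.29

pH = 11.29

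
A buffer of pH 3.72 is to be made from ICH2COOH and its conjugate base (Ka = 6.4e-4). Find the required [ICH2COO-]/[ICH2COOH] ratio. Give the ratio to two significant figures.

ratio = 3.4

pKa = -log(6.4 × 10^-4) = 3.194
pH = pKa + log(r) ⇒ log(r) = 3.72 − 3.194 = +0.526
r = [ICH2COO-]/[ICH2COOH] = 10^(+0.526) = 3.36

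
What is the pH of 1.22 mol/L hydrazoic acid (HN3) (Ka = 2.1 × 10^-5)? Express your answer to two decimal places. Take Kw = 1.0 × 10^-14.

pH = 2.30

HN3 ⇌ N3- + H+
From the ICE table, Ka = [H+]²/(1.22 − [H+]) = 2.1 × 10^-5.
Assume [H+] ≪ 1.22: [H+] ≈ √(2.1 × 10^-5 × 1.22) = 5.06 × 10^-3 M
pH = −log(5.06 × 10^-3) = 2.30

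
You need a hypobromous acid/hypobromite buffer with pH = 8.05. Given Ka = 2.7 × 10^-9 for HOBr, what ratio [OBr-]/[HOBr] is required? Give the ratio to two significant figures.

pKa = -log(2.7 × 10^-9) = 8.569
pH = pKa + log(r) ⇒ log(r) = 8.05 − 8.569 = -0.519
r = [OBr-]/[HOBr] = 10^(-0.519) = 0.303

ratio = 0.30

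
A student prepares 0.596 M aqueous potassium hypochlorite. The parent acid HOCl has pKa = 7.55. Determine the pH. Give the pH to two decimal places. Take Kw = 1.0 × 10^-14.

OCl- is the conjugate base of the weak acid HOCl.
Ka = 10^(−7.55) = 2.82 × 10^-8
Kb = Kw/Ka = 1.0×10^-14 / 2.82 × 10^-8 = 3.55 × 10^-7
From the ICE table, Kb = [OH-]²/(0.596 − [OH-]) = 3.55 × 10^-7.
Since Kb ≪ C₀, [OH-] ≈ √(Kb·C₀) = 4.60 × 10^-4 M.
pOH = −log(4.60 × 10^-4) = 3.34; pH = 14.00 − 3.34 = 10.66

pH = 10.66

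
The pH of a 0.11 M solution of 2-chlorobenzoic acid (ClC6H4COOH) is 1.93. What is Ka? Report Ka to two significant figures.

[H+] = 10^(-1.93) = 1.17 × 10^-2 M
At equilibrium [HA] = 0.11 − 1.17 × 10^-2 = 9.83 × 10^-2 M
Ka = [H+][A-]/[HA] = (1.17 × 10^-2)² / 9.83 × 10^-2 = 1.4 × 10^-3

Ka = 1.4 × 10^-3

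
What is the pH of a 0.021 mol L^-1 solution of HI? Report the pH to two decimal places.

HI is a strong acid and dissociates completely, so [H+] = 0.021 M.
pH = -log(0.021) = 1.68

pH = 1.68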